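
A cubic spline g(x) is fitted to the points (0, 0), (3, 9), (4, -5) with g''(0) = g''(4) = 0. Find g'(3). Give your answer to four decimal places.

With M_i denoting the second derivative at x_i, h_i = 3, 1, and Δ_i = (y_(i+1) − y_i)/h_i = 3, -14:
  3·M_0 + 8·M_1 + 1·M_2 = 6(Δ_1 - Δ_0) = -102
Natural end conditions: M_0 = M_2 = 0.
Hence M_0 = 0, M_1 = -51/4, M_2 = 0.
On [3, 4], g'(x) = b_1 + 2c_1·(x - 3) + 3d_1·(x - 3)² with b_1 = Δ_1 - h_1(2M_1 + M_2)/6 = -39/4, c_1 = M_1/2 = -51/8, d_1 = (M_2 - M_1)/(6h_1) = 17/8. So g'(3) = -39/4.

-9.7500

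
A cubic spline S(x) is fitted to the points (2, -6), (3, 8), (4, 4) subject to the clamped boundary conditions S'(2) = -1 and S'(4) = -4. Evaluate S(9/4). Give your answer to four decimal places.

-4.3633

Let M_i = S''(x_i). Step sizes h_i = 1, 1; slopes of the chords Δ_i = (y_(i+1) - y_i)/h_i = 14, -4.
  1·M_0 + 4·M_1 + 1·M_2 = 6(Δ_1 - Δ_0) = -108
Clamped end conditions give two more equations: 2h_0·M_0 + h_0·M_1 = 6(Δ_0 - S'(2)) = 90 and h_1·M_1 + 2h_1·M_2 = 6(S'(4) - Δ_1) = 0.
Solving: M_0 = 141/2, M_1 = -51, M_2 = 51/2.
On [2, 3], S(x) = -6 - 1·(x - 2) + 141/4·(x - 2)² - 81/4·(x - 2)³.
With (x - 2) = 1/4: S(9/4) = -1117/256.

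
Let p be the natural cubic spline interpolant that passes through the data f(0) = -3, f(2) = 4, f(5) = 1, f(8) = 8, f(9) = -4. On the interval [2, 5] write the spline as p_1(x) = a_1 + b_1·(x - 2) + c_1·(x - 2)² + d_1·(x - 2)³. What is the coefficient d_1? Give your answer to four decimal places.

0.5870

Put M_i = p'' at the i-th knot. Here h = (2, 3, 3, 1) and Δ = (7/2, -1, 7/3, -12), so the interior equations h_(i-1)·M_(i-1) + 2(h_(i-1)+h_i)·M_i + h_i·M_(i+1) = 6(Δ_i − Δ_(i-1)) read
  2·M_0 + 10·M_1 + 3·M_2 = 6(Δ_1 - Δ_0) = -27
  3·M_1 + 12·M_2 + 3·M_3 = 6(Δ_2 - Δ_1) = 20
  3·M_2 + 8·M_3 + 1·M_4 = 6(Δ_3 - Δ_2) = -86
Natural end conditions: M_0 = M_4 = 0.
Hence M_0 = 0, M_1 = -1201/266, M_2 = 2414/399, M_3 = -3463/266, M_4 = 0.
On [2, 5], with p_1(x) = a_1 + b_1·(x - 2) + c_1·(x - 2)² + d_1·(x - 2)³: c_1 = M_1/2 = -1201/532, d_1 = (M_2 - M_1)/(6h_1) = 8431/14364, b_1 = Δ_1 - h_1(2M_1 + M_2)/6 = 391/798.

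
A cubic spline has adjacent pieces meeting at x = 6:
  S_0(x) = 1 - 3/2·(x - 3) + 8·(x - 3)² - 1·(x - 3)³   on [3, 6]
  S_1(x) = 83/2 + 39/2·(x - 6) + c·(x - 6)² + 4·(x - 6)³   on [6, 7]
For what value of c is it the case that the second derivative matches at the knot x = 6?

S_0''(x) = 16 - 6·(x - 3), so S_0''(6) = -2. On the right, S_1''(6) = 2c, so c = -1.

-1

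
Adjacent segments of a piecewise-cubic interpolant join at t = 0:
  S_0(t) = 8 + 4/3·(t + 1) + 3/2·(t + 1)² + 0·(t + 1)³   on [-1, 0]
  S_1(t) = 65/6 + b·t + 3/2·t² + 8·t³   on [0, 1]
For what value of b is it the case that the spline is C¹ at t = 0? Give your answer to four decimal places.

4.3333

S_0'(t) = 4/3 + 3·(t + 1) + 0·(t + 1)², so S_0'(0) = 13/3. On the right, S_1'(0) = b, so b = 13/3.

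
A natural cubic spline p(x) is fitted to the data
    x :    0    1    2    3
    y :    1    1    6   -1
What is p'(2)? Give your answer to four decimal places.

0.0667

With M_i denoting the second derivative at x_i, h_i = 1, 1, 1, and Δ_i = (y_(i+1) − y_i)/h_i = 0, 5, -7:
  1·M_0 + 4·M_1 + 1·M_2 = 6(Δ_1 - Δ_0) = 30
  1·M_1 + 4·M_2 + 1·M_3 = 6(Δ_2 - Δ_1) = -72
Natural end conditions: M_0 = M_3 = 0.
Hence M_0 = 0, M_1 = 64/5, M_2 = -106/5, M_3 = 0.
On [2, 3], p'(x) = b_2 + 2c_2·(x - 2) + 3d_2·(x - 2)² with b_2 = Δ_2 - h_2(2M_2 + M_3)/6 = 1/15, c_2 = M_2/2 = -53/5, d_2 = (M_3 - M_2)/(6h_2) = 53/15. So p'(2) = 1/15.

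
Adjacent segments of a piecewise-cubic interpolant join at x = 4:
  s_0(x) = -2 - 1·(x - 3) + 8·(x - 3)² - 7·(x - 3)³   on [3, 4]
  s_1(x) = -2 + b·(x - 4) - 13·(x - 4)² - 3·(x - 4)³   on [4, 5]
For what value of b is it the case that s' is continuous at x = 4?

-6

s_0'(x) = -1 + 16·(x - 3) - 21·(x - 3)², so s_0'(4) = -6. On the right, s_1'(4) = b, so b = -6.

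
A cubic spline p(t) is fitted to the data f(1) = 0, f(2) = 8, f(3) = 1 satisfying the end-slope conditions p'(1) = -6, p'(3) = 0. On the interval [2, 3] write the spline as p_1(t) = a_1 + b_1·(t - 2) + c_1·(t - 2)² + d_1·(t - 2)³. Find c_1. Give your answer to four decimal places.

-25.5000

Put m_i = p'' at the i-th knot. Here h = (1, 1) and Δ = (8, -7), so the interior equations h_(i-1)·m_(i-1) + 2(h_(i-1)+h_i)·m_i + h_i·m_(i+1) = 6(Δ_i − Δ_(i-1)) read
  1·m_0 + 4·m_1 + 1·m_2 = 6(Δ_1 - Δ_0) = -90
Clamped end conditions give two more equations: 2h_0·m_0 + h_0·m_1 = 6(Δ_0 - p'(1)) = 84 and h_1·m_1 + 2h_1·m_2 = 6(p'(3) - Δ_1) = 42.
Forward elimination and back-substitution give m_0 = 135/2, m_1 = -51, m_2 = 93/2.
On [2, 3], with p_1(t) = a_1 + b_1·(t - 2) + c_1·(t - 2)² + d_1·(t - 2)³: c_1 = m_1/2 = -51/2, d_1 = (m_2 - m_1)/(6h_1) = 65/4, b_1 = Δ_1 - h_1(2m_1 + m_2)/6 = 9/4.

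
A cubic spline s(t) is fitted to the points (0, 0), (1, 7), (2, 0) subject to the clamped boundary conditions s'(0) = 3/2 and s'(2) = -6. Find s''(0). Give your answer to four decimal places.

33.7500

With m_i denoting the second derivative at x_i, h_i = 1, 1, and Δ_i = (y_(i+1) − y_i)/h_i = 7, -7:
  1·m_0 + 4·m_1 + 1·m_2 = 6(Δ_1 - Δ_0) = -84
Clamped end conditions give two more equations: 2h_0·m_0 + h_0·m_1 = 6(Δ_0 - s'(0)) = 33 and h_1·m_1 + 2h_1·m_2 = 6(s'(2) - Δ_1) = 6.
Hence m_0 = 135/4, m_1 = -69/2, m_2 = 81/4.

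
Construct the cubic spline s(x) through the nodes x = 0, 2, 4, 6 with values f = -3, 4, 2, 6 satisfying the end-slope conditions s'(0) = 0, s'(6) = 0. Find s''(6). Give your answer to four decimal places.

-5.7000

Put m_i = s'' at the i-th knot. Here h = (2, 2, 2) and Δ = (7/2, -1, 2), so the interior equations h_(i-1)·m_(i-1) + 2(h_(i-1)+h_i)·m_i + h_i·m_(i+1) = 6(Δ_i − Δ_(i-1)) read
  2·m_0 + 8·m_1 + 2·m_2 = 6(Δ_1 - Δ_0) = -27
  2·m_1 + 8·m_2 + 2·m_3 = 6(Δ_2 - Δ_1) = 18
Clamped end conditions give two more equations: 2h_0·m_0 + h_0·m_1 = 6(Δ_0 - s'(0)) = 21 and h_2·m_2 + 2h_2·m_3 = 6(s'(6) - Δ_2) = -12.
Forward elimination and back-substitution give m_0 = 87/10, m_1 = -69/10, m_2 = 27/5, m_3 = -57/10.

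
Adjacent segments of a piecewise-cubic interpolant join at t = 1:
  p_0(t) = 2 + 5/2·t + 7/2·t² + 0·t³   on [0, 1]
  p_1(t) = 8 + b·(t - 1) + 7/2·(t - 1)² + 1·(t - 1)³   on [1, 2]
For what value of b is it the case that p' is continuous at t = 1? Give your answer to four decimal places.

p_0'(t) = 5/2 + 7·t + 0·t², so p_0'(1) = 19/2. On the right, p_1'(1) = b, so b = 19/2.

9.5000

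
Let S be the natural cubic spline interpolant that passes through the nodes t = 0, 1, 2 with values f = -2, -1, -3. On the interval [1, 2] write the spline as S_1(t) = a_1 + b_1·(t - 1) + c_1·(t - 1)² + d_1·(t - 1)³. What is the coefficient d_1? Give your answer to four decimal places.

0.7500

Write M_i for S''(x_i). With h_i = 1, 1 and divided differences Δ_i = 1, -2, the continuity of S' gives the tridiagonal system
  1·M_0 + 4·M_1 + 1·M_2 = 6(Δ_1 - Δ_0) = -18
Natural end conditions: M_0 = M_2 = 0.
Hence M_0 = 0, M_1 = -9/2, M_2 = 0.
On [1, 2], with S_1(t) = a_1 + b_1·(t - 1) + c_1·(t - 1)² + d_1·(t - 1)³: c_1 = M_1/2 = -9/4, d_1 = (M_2 - M_1)/(6h_1) = 3/4, b_1 = Δ_1 - h_1(2M_1 + M_2)/6 = -1/2.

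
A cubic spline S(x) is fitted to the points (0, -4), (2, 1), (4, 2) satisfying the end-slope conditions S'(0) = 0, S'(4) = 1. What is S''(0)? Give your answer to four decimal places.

5.5000

Put M_i = S'' at the i-th knot. Here h = (2, 2) and Δ = (5/2, 1/2), so the interior equations h_(i-1)·M_(i-1) + 2(h_(i-1)+h_i)·M_i + h_i·M_(i+1) = 6(Δ_i − Δ_(i-1)) read
  2·M_0 + 8·M_1 + 2·M_2 = 6(Δ_1 - Δ_0) = -12
Clamped end conditions give two more equations: 2h_0·M_0 + h_0·M_1 = 6(Δ_0 - S'(0)) = 15 and h_1·M_1 + 2h_1·M_2 = 6(S'(4) - Δ_1) = 3.
Forward elimination and back-substitution give M_0 = 11/2, M_1 = -7/2, M_2 = 5/2.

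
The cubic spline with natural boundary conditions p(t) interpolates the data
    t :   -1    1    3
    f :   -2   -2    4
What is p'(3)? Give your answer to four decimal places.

3.7500

Let m_i = p''(x_i). Step sizes h_i = 2, 2; slopes of the chords Δ_i = (y_(i+1) - y_i)/h_i = 0, 3.
  2·m_0 + 8·m_1 + 2·m_2 = 6(Δ_1 - Δ_0) = 18
Natural end conditions: m_0 = m_2 = 0.
Solving the tridiagonal system: m_0 = 0, m_1 = 9/4, m_2 = 0.
On [1, 3], p'(t) = b_1 + 2c_1·(t - 1) + 3d_1·(t - 1)² with b_1 = Δ_1 - h_1(2m_1 + m_2)/6 = 3/2, c_1 = m_1/2 = 9/8, d_1 = (m_2 - m_1)/(6h_1) = -3/16. So p'(3) = 15/4.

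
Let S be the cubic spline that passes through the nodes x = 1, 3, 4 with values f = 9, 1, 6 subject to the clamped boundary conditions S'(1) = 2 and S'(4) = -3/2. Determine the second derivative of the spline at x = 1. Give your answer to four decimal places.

-19.1667

Let M_i = S''(x_i). Step sizes h_i = 2, 1; slopes of the chords Δ_i = (y_(i+1) - y_i)/h_i = -4, 5.
  2·M_0 + 6·M_1 + 1·M_2 = 6(Δ_1 - Δ_0) = 54
Clamped end conditions give two more equations: 2h_0·M_0 + h_0·M_1 = 6(Δ_0 - S'(1)) = -36 and h_1·M_1 + 2h_1·M_2 = 6(S'(4) - Δ_1) = -39.
Solving: M_0 = -115/6, M_1 = 61/3, M_2 = -89/3.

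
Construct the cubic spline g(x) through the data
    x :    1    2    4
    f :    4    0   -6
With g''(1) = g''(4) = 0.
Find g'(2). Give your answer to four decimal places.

-3.6667

Put M_i = g'' at the i-th knot. Here h = (1, 2) and Δ = (-4, -3), so the interior equations h_(i-1)·M_(i-1) + 2(h_(i-1)+h_i)·M_i + h_i·M_(i+1) = 6(Δ_i − Δ_(i-1)) read
  1·M_0 + 6·M_1 + 2·M_2 = 6(Δ_1 - Δ_0) = 6
Natural end conditions: M_0 = M_2 = 0.
Solving the tridiagonal system: M_0 = 0, M_1 = 1, M_2 = 0.
On [2, 4], g'(x) = b_1 + 2c_1·(x - 2) + 3d_1·(x - 2)² with b_1 = Δ_1 - h_1(2M_1 + M_2)/6 = -11/3, c_1 = M_1/2 = 1/2, d_1 = (M_2 - M_1)/(6h_1) = -1/12. So g'(2) = -11/3.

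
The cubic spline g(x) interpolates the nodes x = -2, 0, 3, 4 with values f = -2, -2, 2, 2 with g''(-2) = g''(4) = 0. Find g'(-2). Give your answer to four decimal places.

-0.4131

Write σ_i for g''(x_i). With h_i = 2, 3, 1 and divided differences Δ_i = 0, 4/3, 0, the continuity of g' gives the tridiagonal system
  2·σ_0 + 10·σ_1 + 3·σ_2 = 6(Δ_1 - Δ_0) = 8
  3·σ_1 + 8·σ_2 + 1·σ_3 = 6(Δ_2 - Δ_1) = -8
Natural end conditions: σ_0 = σ_3 = 0.
Solving the tridiagonal system: σ_0 = 0, σ_1 = 88/71, σ_2 = -104/71, σ_3 = 0.
On [-2, 0], g'(x) = b_0 + 2c_0·(x + 2) + 3d_0·(x + 2)² with b_0 = Δ_0 - h_0(2σ_0 + σ_1)/6 = -88/213, c_0 = σ_0/2 = 0, d_0 = (σ_1 - σ_0)/(6h_0) = 22/213. So g'(-2) = -88/213.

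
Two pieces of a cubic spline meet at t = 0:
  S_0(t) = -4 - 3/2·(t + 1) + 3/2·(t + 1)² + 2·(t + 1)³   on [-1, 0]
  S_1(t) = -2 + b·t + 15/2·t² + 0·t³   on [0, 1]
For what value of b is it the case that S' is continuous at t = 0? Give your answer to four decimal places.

S_0'(t) = -3/2 + 3·(t + 1) + 6·(t + 1)², so S_0'(0) = 15/2. On the right, S_1'(0) = b, so b = 15/2.

7.5000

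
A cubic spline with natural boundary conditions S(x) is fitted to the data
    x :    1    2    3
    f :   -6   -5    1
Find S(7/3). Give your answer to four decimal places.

-3.4630

Let M_i = S''(x_i). Step sizes h_i = 1, 1; slopes of the chords Δ_i = (y_(i+1) - y_i)/h_i = 1, 6.
  1·M_0 + 4·M_1 + 1·M_2 = 6(Δ_1 - Δ_0) = 30
Natural end conditions: M_0 = M_2 = 0.
Hence M_0 = 0, M_1 = 15/2, M_2 = 0.
On [2, 3], S(x) = -5 + 7/2·(x - 2) + 15/4·(x - 2)² - 5/4·(x - 2)³.
With (x - 2) = 1/3: S(7/3) = -187/54.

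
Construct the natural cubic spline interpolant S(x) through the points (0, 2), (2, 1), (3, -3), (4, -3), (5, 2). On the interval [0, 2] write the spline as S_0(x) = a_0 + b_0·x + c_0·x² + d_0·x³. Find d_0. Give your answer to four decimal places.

-0.3692

Put M_i = S'' at the i-th knot. Here h = (2, 1, 1, 1) and Δ = (-1/2, -4, 0, 5), so the interior equations h_(i-1)·M_(i-1) + 2(h_(i-1)+h_i)·M_i + h_i·M_(i+1) = 6(Δ_i − Δ_(i-1)) read
  2·M_0 + 6·M_1 + 1·M_2 = 6(Δ_1 - Δ_0) = -21
  1·M_1 + 4·M_2 + 1·M_3 = 6(Δ_2 - Δ_1) = 24
  1·M_2 + 4·M_3 + 1·M_4 = 6(Δ_3 - Δ_2) = 30
Natural end conditions: M_0 = M_4 = 0.
Hence M_0 = 0, M_1 = -381/86, M_2 = 240/43, M_3 = 525/86, M_4 = 0.
On [0, 2], with S_0(x) = a_0 + b_0·x + c_0·x² + d_0·x³: c_0 = M_0/2 = 0, d_0 = (M_1 - M_0)/(6h_0) = -127/344, b_0 = Δ_0 - h_0(2M_0 + M_1)/6 = 42/43.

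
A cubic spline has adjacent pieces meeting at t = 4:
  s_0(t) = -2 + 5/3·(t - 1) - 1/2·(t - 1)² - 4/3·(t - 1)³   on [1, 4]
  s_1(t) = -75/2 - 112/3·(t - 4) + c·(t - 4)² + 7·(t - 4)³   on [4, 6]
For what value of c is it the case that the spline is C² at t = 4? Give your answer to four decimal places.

s_0''(t) = -1 - 8·(t - 1), so s_0''(4) = -25. On the right, s_1''(4) = 2c, so c = -25/2.

-12.5000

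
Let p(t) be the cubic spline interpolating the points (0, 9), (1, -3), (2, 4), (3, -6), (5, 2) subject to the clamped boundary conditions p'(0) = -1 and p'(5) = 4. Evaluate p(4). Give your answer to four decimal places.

-5.2439

With σ_i denoting the second derivative at x_i, h_i = 1, 1, 1, 2, and Δ_i = (y_(i+1) − y_i)/h_i = -12, 7, -10, 4:
  1·σ_0 + 4·σ_1 + 1·σ_2 = 6(Δ_1 - Δ_0) = 114
  1·σ_1 + 4·σ_2 + 1·σ_3 = 6(Δ_2 - Δ_1) = -102
  1·σ_2 + 6·σ_3 + 2·σ_4 = 6(Δ_3 - Δ_2) = 84
Clamped end conditions give two more equations: 2h_0·σ_0 + h_0·σ_1 = 6(Δ_0 - p'(0)) = -66 and h_3·σ_3 + 2h_3·σ_4 = 6(p'(5) - Δ_3) = 0.
Solving the tridiagonal system: σ_0 = -2482/41, σ_1 = 2258/41, σ_2 = -1876/41, σ_3 = 1064/41, σ_4 = -532/41.
On [3, 5], p(t) = -6 - 368/41·(t - 3) + 532/41·(t - 3)² - 133/41·(t - 3)³.
With (t - 3) = 1: p(4) = -215/41.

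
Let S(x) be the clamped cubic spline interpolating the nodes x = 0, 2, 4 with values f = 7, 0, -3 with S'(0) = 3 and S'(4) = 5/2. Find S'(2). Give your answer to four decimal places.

-5.1250

With M_i denoting the second derivative at x_i, h_i = 2, 2, and Δ_i = (y_(i+1) − y_i)/h_i = -7/2, -3/2:
  2·M_0 + 8·M_1 + 2·M_2 = 6(Δ_1 - Δ_0) = 12
Clamped end conditions give two more equations: 2h_0·M_0 + h_0·M_1 = 6(Δ_0 - S'(0)) = -39 and h_1·M_1 + 2h_1·M_2 = 6(S'(4) - Δ_1) = 24.
Solving the tridiagonal system: M_0 = -91/8, M_1 = 13/4, M_2 = 35/8.
On [2, 4], S'(x) = b_1 + 2c_1·(x - 2) + 3d_1·(x - 2)² with b_1 = Δ_1 - h_1(2M_1 + M_2)/6 = -41/8, c_1 = M_1/2 = 13/8, d_1 = (M_2 - M_1)/(6h_1) = 3/32. So S'(2) = -41/8.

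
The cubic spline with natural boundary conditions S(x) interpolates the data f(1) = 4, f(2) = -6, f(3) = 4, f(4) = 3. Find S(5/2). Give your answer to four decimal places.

With σ_i denoting the second derivative at x_i, h_i = 1, 1, 1, and Δ_i = (y_(i+1) − y_i)/h_i = -10, 10, -1:
  1·σ_0 + 4·σ_1 + 1·σ_2 = 6(Δ_1 - Δ_0) = 120
  1·σ_1 + 4·σ_2 + 1·σ_3 = 6(Δ_2 - Δ_1) = -66
Natural end conditions: σ_0 = σ_3 = 0.
Forward elimination and back-substitution give σ_0 = 0, σ_1 = 182/5, σ_2 = -128/5, σ_3 = 0.
On [2, 3], S(x) = -6 + 32/15·(x - 2) + 91/5·(x - 2)² - 31/3·(x - 2)³.
With (x - 2) = 1/2: S(5/2) = -67/40.

-1.6750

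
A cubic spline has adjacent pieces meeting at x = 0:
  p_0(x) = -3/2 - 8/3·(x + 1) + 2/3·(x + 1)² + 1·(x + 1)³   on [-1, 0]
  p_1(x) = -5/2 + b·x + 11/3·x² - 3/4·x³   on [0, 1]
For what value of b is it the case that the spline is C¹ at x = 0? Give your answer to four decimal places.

p_0'(x) = -8/3 + 4/3·(x + 1) + 3·(x + 1)², so p_0'(0) = 5/3. On the right, p_1'(0) = b, so b = 5/3.

1.6667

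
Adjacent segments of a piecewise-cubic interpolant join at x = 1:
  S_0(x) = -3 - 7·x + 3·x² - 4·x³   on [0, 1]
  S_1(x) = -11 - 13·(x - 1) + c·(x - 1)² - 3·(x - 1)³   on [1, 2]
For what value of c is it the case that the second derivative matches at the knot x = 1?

-9

S_0''(x) = 6 - 24·x, so S_0''(1) = -18. On the right, S_1''(1) = 2c, so c = -9.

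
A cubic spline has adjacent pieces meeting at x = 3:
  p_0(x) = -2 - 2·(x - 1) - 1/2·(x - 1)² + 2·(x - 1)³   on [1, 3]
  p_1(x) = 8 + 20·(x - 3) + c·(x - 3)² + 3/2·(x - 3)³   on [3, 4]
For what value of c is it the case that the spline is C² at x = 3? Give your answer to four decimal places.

11.5000

p_0''(x) = -1 + 12·(x - 1), so p_0''(3) = 23. On the right, p_1''(3) = 2c, so c = 23/2.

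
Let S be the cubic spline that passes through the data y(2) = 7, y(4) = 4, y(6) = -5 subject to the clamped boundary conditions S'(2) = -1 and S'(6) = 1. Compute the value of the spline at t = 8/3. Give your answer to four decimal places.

Write M_i for S''(x_i). With h_i = 2, 2 and divided differences Δ_i = -3/2, -9/2, the continuity of S' gives the tridiagonal system
  2·M_0 + 8·M_1 + 2·M_2 = 6(Δ_1 - Δ_0) = -18
Clamped end conditions give two more equations: 2h_0·M_0 + h_0·M_1 = 6(Δ_0 - S'(2)) = -3 and h_1·M_1 + 2h_1·M_2 = 6(S'(6) - Δ_1) = 33.
Hence M_0 = 2, M_1 = -11/2, M_2 = 11.
On [2, 4], S(t) = 7 - 1·(t - 2) + 1·(t - 2)² - 5/8·(t - 2)³.
With (t - 2) = 2/3: S(8/3) = 178/27.

6.5926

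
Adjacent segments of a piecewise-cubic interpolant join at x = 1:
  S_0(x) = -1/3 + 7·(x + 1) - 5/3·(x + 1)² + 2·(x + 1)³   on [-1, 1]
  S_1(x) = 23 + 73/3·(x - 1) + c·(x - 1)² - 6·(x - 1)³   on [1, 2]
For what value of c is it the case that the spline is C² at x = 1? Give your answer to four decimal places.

10.3333

S_0''(x) = -10/3 + 12·(x + 1), so S_0''(1) = 62/3. On the right, S_1''(1) = 2c, so c = 31/3.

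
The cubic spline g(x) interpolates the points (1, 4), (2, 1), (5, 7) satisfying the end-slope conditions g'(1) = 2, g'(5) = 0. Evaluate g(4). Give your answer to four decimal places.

Let σ_i = g''(x_i). Step sizes h_i = 1, 3; slopes of the chords Δ_i = (y_(i+1) - y_i)/h_i = -3, 2.
  1·σ_0 + 8·σ_1 + 3·σ_2 = 6(Δ_1 - Δ_0) = 30
Clamped end conditions give two more equations: 2h_0·σ_0 + h_0·σ_1 = 6(Δ_0 - g'(1)) = -30 and h_1·σ_1 + 2h_1·σ_2 = 6(g'(5) - Δ_1) = -12.
Solving: σ_0 = -77/4, σ_1 = 17/2, σ_2 = -25/4.
On [2, 5], g(x) = 1 - 27/8·(x - 2) + 17/4·(x - 2)² - 59/72·(x - 2)³.
With (x - 2) = 2: g(4) = 169/36.

4.6944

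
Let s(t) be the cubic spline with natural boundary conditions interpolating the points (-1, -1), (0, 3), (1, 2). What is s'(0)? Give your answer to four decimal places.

Let σ_i = s''(x_i). Step sizes h_i = 1, 1; slopes of the chords Δ_i = (y_(i+1) - y_i)/h_i = 4, -1.
  1·σ_0 + 4·σ_1 + 1·σ_2 = 6(Δ_1 - Δ_0) = -30
Natural end conditions: σ_0 = σ_2 = 0.
Forward elimination and back-substitution give σ_0 = 0, σ_1 = -15/2, σ_2 = 0.
On [0, 1], s'(t) = b_1 + 2c_1·t + 3d_1·t² with b_1 = Δ_1 - h_1(2σ_1 + σ_2)/6 = 3/2, c_1 = σ_1/2 = -15/4, d_1 = (σ_2 - σ_1)/(6h_1) = 5/4. So s'(0) = 3/2.

1.5000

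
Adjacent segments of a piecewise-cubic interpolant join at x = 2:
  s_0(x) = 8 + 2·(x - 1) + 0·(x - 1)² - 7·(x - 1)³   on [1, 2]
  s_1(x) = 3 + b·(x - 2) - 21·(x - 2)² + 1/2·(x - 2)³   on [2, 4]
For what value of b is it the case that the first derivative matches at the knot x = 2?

s_0'(x) = 2 + 0·(x - 1) - 21·(x - 1)², so s_0'(2) = -19. On the right, s_1'(2) = b, so b = -19.

-19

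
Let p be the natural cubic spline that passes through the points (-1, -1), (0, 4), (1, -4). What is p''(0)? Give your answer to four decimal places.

-19.5000

Put M_i = p'' at the i-th knot. Here h = (1, 1) and Δ = (5, -8), so the interior equations h_(i-1)·M_(i-1) + 2(h_(i-1)+h_i)·M_i + h_i·M_(i+1) = 6(Δ_i − Δ_(i-1)) read
  1·M_0 + 4·M_1 + 1·M_2 = 6(Δ_1 - Δ_0) = -78
Natural end conditions: M_0 = M_2 = 0.
Solving the tridiagonal system: M_0 = 0, M_1 = -39/2, M_2 = 0.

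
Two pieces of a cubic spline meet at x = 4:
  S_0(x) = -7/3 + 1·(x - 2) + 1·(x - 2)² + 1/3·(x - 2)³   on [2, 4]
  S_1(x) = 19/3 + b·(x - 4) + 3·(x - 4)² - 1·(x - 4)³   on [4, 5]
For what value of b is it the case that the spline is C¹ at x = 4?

S_0'(x) = 1 + 2·(x - 2) + 1·(x - 2)², so S_0'(4) = 9. On the right, S_1'(4) = b, so b = 9.

9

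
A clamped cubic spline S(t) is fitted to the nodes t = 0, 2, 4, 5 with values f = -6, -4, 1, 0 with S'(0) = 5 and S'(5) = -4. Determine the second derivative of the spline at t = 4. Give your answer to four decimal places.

-3.6522

Let σ_i = S''(x_i). Step sizes h_i = 2, 2, 1; slopes of the chords Δ_i = (y_(i+1) - y_i)/h_i = 1, 5/2, -1.
  2·σ_0 + 8·σ_1 + 2·σ_2 = 6(Δ_1 - Δ_0) = 9
  2·σ_1 + 6·σ_2 + 1·σ_3 = 6(Δ_2 - Δ_1) = -21
Clamped end conditions give two more equations: 2h_0·σ_0 + h_0·σ_1 = 6(Δ_0 - S'(0)) = -24 and h_2·σ_2 + 2h_2·σ_3 = 6(S'(5) - Δ_2) = -18.
Solving: σ_0 = -369/46, σ_1 = 93/23, σ_2 = -84/23, σ_3 = -165/23.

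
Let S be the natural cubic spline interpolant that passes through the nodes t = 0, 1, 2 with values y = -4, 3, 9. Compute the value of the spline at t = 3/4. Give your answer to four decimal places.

Put σ_i = S'' at the i-th knot. Here h = (1, 1) and Δ = (7, 6), so the interior equations h_(i-1)·σ_(i-1) + 2(h_(i-1)+h_i)·σ_i + h_i·σ_(i+1) = 6(Δ_i − Δ_(i-1)) read
  1·σ_0 + 4·σ_1 + 1·σ_2 = 6(Δ_1 - Δ_0) = -6
Natural end conditions: σ_0 = σ_2 = 0.
Solving the tridiagonal system: σ_0 = 0, σ_1 = -3/2, σ_2 = 0.
On [0, 1], S(t) = -4 + 29/4·t + 0·t² - 1/4·t³.
With t = 3/4: S(3/4) = 341/256.

1.3320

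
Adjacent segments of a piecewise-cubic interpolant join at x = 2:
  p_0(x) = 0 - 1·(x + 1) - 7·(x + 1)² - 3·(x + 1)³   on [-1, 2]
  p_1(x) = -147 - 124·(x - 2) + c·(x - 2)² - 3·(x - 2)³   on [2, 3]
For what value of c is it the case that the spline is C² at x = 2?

-34

p_0''(x) = -14 - 18·(x + 1), so p_0''(2) = -68. On the right, p_1''(2) = 2c, so c = -34.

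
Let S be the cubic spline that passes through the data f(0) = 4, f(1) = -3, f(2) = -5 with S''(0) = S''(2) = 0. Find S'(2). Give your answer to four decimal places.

-0.7500

Let σ_i = S''(x_i). Step sizes h_i = 1, 1; slopes of the chords Δ_i = (y_(i+1) - y_i)/h_i = -7, -2.
  1·σ_0 + 4·σ_1 + 1·σ_2 = 6(Δ_1 - Δ_0) = 30
Natural end conditions: σ_0 = σ_2 = 0.
Solving the tridiagonal system: σ_0 = 0, σ_1 = 15/2, σ_2 = 0.
On [1, 2], S'(t) = b_1 + 2c_1·(t - 1) + 3d_1·(t - 1)² with b_1 = Δ_1 - h_1(2σ_1 + σ_2)/6 = -9/2, c_1 = σ_1/2 = 15/4, d_1 = (σ_2 - σ_1)/(6h_1) = -5/4. So S'(2) = -3/4.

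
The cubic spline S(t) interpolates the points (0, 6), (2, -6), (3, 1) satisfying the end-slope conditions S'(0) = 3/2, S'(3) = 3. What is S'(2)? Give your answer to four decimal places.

2.7500

With M_i denoting the second derivative at x_i, h_i = 2, 1, and Δ_i = (y_(i+1) − y_i)/h_i = -6, 7:
  2·M_0 + 6·M_1 + 1·M_2 = 6(Δ_1 - Δ_0) = 78
Clamped end conditions give two more equations: 2h_0·M_0 + h_0·M_1 = 6(Δ_0 - S'(0)) = -45 and h_1·M_1 + 2h_1·M_2 = 6(S'(3) - Δ_1) = -24.
Solving: M_0 = -95/4, M_1 = 25, M_2 = -49/2.
On [2, 3], S'(t) = b_1 + 2c_1·(t - 2) + 3d_1·(t - 2)² with b_1 = Δ_1 - h_1(2M_1 + M_2)/6 = 11/4, c_1 = M_1/2 = 25/2, d_1 = (M_2 - M_1)/(6h_1) = -33/4. So S'(2) = 11/4.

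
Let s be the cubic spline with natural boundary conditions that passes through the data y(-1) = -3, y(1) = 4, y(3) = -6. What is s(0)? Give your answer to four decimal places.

2.0938

Write m_i for s''(x_i). With h_i = 2, 2 and divided differences Δ_i = 7/2, -5, the continuity of s' gives the tridiagonal system
  2·m_0 + 8·m_1 + 2·m_2 = 6(Δ_1 - Δ_0) = -51
Natural end conditions: m_0 = m_2 = 0.
Solving: m_0 = 0, m_1 = -51/8, m_2 = 0.
On [-1, 1], s(x) = -3 + 45/8·(x + 1) + 0·(x + 1)² - 17/32·(x + 1)³.
With (x + 1) = 1: s(0) = 67/32.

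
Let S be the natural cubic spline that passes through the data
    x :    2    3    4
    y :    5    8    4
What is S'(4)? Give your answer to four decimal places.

Put σ_i = S'' at the i-th knot. Here h = (1, 1) and Δ = (3, -4), so the interior equations h_(i-1)·σ_(i-1) + 2(h_(i-1)+h_i)·σ_i + h_i·σ_(i+1) = 6(Δ_i − Δ_(i-1)) read
  1·σ_0 + 4·σ_1 + 1·σ_2 = 6(Δ_1 - Δ_0) = -42
Natural end conditions: σ_0 = σ_2 = 0.
Solving the tridiagonal system: σ_0 = 0, σ_1 = -21/2, σ_2 = 0.
On [3, 4], S'(x) = b_1 + 2c_1·(x - 3) + 3d_1·(x - 3)² with b_1 = Δ_1 - h_1(2σ_1 + σ_2)/6 = -1/2, c_1 = σ_1/2 = -21/4, d_1 = (σ_2 - σ_1)/(6h_1) = 7/4. So S'(4) = -23/4.

-5.7500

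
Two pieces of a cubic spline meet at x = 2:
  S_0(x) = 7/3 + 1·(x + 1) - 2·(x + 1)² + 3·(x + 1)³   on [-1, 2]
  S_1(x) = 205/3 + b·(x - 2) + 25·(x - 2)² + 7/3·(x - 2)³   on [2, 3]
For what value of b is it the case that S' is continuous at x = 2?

S_0'(x) = 1 - 4·(x + 1) + 9·(x + 1)², so S_0'(2) = 70. On the right, S_1'(2) = b, so b = 70.

70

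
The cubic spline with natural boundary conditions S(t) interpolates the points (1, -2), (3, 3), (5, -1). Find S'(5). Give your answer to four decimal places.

Put M_i = S'' at the i-th knot. Here h = (2, 2) and Δ = (5/2, -2), so the interior equations h_(i-1)·M_(i-1) + 2(h_(i-1)+h_i)·M_i + h_i·M_(i+1) = 6(Δ_i − Δ_(i-1)) read
  2·M_0 + 8·M_1 + 2·M_2 = 6(Δ_1 - Δ_0) = -27
Natural end conditions: M_0 = M_2 = 0.
Solving the tridiagonal system: M_0 = 0, M_1 = -27/8, M_2 = 0.
On [3, 5], S'(t) = b_1 + 2c_1·(t - 3) + 3d_1·(t - 3)² with b_1 = Δ_1 - h_1(2M_1 + M_2)/6 = 1/4, c_1 = M_1/2 = -27/16, d_1 = (M_2 - M_1)/(6h_1) = 9/32. So S'(5) = -25/8.

-3.1250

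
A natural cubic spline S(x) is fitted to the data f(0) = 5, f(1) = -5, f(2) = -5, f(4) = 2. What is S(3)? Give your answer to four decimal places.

-1.7609

Put M_i = S'' at the i-th knot. Here h = (1, 1, 2) and Δ = (-10, 0, 7/2), so the interior equations h_(i-1)·M_(i-1) + 2(h_(i-1)+h_i)·M_i + h_i·M_(i+1) = 6(Δ_i − Δ_(i-1)) read
  1·M_0 + 4·M_1 + 1·M_2 = 6(Δ_1 - Δ_0) = 60
  1·M_1 + 6·M_2 + 2·M_3 = 6(Δ_2 - Δ_1) = 21
Natural end conditions: M_0 = M_3 = 0.
Solving the tridiagonal system: M_0 = 0, M_1 = 339/23, M_2 = 24/23, M_3 = 0.
On [2, 4], S(x) = -5 + 129/46·(x - 2) + 12/23·(x - 2)² - 2/23·(x - 2)³.
With (x - 2) = 1: S(3) = -81/46.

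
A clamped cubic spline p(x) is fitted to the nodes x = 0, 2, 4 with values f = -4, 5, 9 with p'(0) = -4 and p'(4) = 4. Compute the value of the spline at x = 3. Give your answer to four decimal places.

With M_i denoting the second derivative at x_i, h_i = 2, 2, and Δ_i = (y_(i+1) − y_i)/h_i = 9/2, 2:
  2·M_0 + 8·M_1 + 2·M_2 = 6(Δ_1 - Δ_0) = -15
Clamped end conditions give two more equations: 2h_0·M_0 + h_0·M_1 = 6(Δ_0 - p'(0)) = 51 and h_1·M_1 + 2h_1·M_2 = 6(p'(4) - Δ_1) = 12.
Solving: M_0 = 133/8, M_1 = -31/4, M_2 = 55/8.
On [2, 4], p(x) = 5 + 39/8·(x - 2) - 31/8·(x - 2)² + 39/32·(x - 2)³.
With (x - 2) = 1: p(3) = 231/32.

7.2188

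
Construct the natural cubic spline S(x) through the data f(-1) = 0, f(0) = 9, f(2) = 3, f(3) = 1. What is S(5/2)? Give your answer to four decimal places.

1.6484

Put M_i = S'' at the i-th knot. Here h = (1, 2, 1) and Δ = (9, -3, -2), so the interior equations h_(i-1)·M_(i-1) + 2(h_(i-1)+h_i)·M_i + h_i·M_(i+1) = 6(Δ_i − Δ_(i-1)) read
  1·M_0 + 6·M_1 + 2·M_2 = 6(Δ_1 - Δ_0) = -72
  2·M_1 + 6·M_2 + 1·M_3 = 6(Δ_2 - Δ_1) = 6
Natural end conditions: M_0 = M_3 = 0.
Solving: M_0 = 0, M_1 = -111/8, M_2 = 45/8, M_3 = 0.
On [2, 3], S(x) = 3 - 31/8·(x - 2) + 45/16·(x - 2)² - 15/16·(x - 2)³.
With (x - 2) = 1/2: S(5/2) = 211/128.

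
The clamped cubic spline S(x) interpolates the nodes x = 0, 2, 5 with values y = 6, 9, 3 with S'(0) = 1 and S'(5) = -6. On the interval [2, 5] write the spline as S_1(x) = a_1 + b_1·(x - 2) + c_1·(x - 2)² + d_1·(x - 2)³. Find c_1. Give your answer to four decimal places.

-0.7000

Put M_i = S'' at the i-th knot. Here h = (2, 3) and Δ = (3/2, -2), so the interior equations h_(i-1)·M_(i-1) + 2(h_(i-1)+h_i)·M_i + h_i·M_(i+1) = 6(Δ_i − Δ_(i-1)) read
  2·M_0 + 10·M_1 + 3·M_2 = 6(Δ_1 - Δ_0) = -21
Clamped end conditions give two more equations: 2h_0·M_0 + h_0·M_1 = 6(Δ_0 - S'(0)) = 3 and h_1·M_1 + 2h_1·M_2 = 6(S'(5) - Δ_1) = -24.
Solving the tridiagonal system: M_0 = 29/20, M_1 = -7/5, M_2 = -33/10.
On [2, 5], with S_1(x) = a_1 + b_1·(x - 2) + c_1·(x - 2)² + d_1·(x - 2)³: c_1 = M_1/2 = -7/10, d_1 = (M_2 - M_1)/(6h_1) = -19/180, b_1 = Δ_1 - h_1(2M_1 + M_2)/6 = 21/20.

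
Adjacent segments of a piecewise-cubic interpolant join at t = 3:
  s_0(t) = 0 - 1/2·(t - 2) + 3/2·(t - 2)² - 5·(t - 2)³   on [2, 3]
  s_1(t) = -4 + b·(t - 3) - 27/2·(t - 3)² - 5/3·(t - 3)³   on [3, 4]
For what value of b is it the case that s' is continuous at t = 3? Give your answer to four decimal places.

-12.5000

s_0'(t) = -1/2 + 3·(t - 2) - 15·(t - 2)², so s_0'(3) = -25/2. On the right, s_1'(3) = b, so b = -25/2.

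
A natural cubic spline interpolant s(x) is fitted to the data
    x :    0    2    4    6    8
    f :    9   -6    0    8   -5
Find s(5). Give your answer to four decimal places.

5.8080

Put m_i = s'' at the i-th knot. Here h = (2, 2, 2, 2) and Δ = (-15/2, 3, 4, -13/2), so the interior equations h_(i-1)·m_(i-1) + 2(h_(i-1)+h_i)·m_i + h_i·m_(i+1) = 6(Δ_i − Δ_(i-1)) read
  2·m_0 + 8·m_1 + 2·m_2 = 6(Δ_1 - Δ_0) = 63
  2·m_1 + 8·m_2 + 2·m_3 = 6(Δ_2 - Δ_1) = 6
  2·m_2 + 8·m_3 + 2·m_4 = 6(Δ_3 - Δ_2) = -63
Natural end conditions: m_0 = m_4 = 0.
Forward elimination and back-substitution give m_0 = 0, m_1 = 429/56, m_2 = 6/7, m_3 = -453/56, m_4 = 0.
On [4, 6], s(x) = 0 + 49/8·(x - 4) + 3/7·(x - 4)² - 167/224·(x - 4)³.
With (x - 4) = 1: s(5) = 1301/224.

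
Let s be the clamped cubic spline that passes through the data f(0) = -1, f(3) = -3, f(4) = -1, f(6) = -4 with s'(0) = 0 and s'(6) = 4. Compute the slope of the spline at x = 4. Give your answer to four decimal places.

-0.0952

Let M_i = s''(x_i). Step sizes h_i = 3, 1, 2; slopes of the chords Δ_i = (y_(i+1) - y_i)/h_i = -2/3, 2, -3/2.
  3·M_0 + 8·M_1 + 1·M_2 = 6(Δ_1 - Δ_0) = 16
  1·M_1 + 6·M_2 + 2·M_3 = 6(Δ_2 - Δ_1) = -21
Clamped end conditions give two more equations: 2h_0·M_0 + h_0·M_1 = 6(Δ_0 - s'(0)) = -4 and h_2·M_2 + 2h_2·M_3 = 6(s'(6) - Δ_2) = 33.
Solving: M_0 = -113/42, M_1 = 85/21, M_2 = -349/42, M_3 = 521/42.
On [4, 6], s'(x) = b_2 + 2c_2·(x - 4) + 3d_2·(x - 4)² with b_2 = Δ_2 - h_2(2M_2 + M_3)/6 = -2/21, c_2 = M_2/2 = -349/84, d_2 = (M_3 - M_2)/(6h_2) = 145/84. So s'(4) = -2/21.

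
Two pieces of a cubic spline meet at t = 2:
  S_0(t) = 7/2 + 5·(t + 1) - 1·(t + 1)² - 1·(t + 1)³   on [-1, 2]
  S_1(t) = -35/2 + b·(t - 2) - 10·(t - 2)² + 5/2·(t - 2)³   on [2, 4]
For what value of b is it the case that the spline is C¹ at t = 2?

S_0'(t) = 5 - 2·(t + 1) - 3·(t + 1)², so S_0'(2) = -28. On the right, S_1'(2) = b, so b = -28.

-28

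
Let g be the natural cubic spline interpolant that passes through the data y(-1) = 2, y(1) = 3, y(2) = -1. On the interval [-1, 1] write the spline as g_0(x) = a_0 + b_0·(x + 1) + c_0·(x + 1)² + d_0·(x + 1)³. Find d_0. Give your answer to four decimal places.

With m_i denoting the second derivative at x_i, h_i = 2, 1, and Δ_i = (y_(i+1) − y_i)/h_i = 1/2, -4:
  2·m_0 + 6·m_1 + 1·m_2 = 6(Δ_1 - Δ_0) = -27
Natural end conditions: m_0 = m_2 = 0.
Solving the tridiagonal system: m_0 = 0, m_1 = -9/2, m_2 = 0.
On [-1, 1], with g_0(x) = a_0 + b_0·(x + 1) + c_0·(x + 1)² + d_0·(x + 1)³: c_0 = m_0/2 = 0, d_0 = (m_1 - m_0)/(6h_0) = -3/8, b_0 = Δ_0 - h_0(2m_0 + m_1)/6 = 2.

-0.3750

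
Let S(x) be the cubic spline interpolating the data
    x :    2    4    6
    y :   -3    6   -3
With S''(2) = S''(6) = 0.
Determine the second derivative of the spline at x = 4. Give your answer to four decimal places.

-6.7500

Write M_i for S''(x_i). With h_i = 2, 2 and divided differences Δ_i = 9/2, -9/2, the continuity of S' gives the tridiagonal system
  2·M_0 + 8·M_1 + 2·M_2 = 6(Δ_1 - Δ_0) = -54
Natural end conditions: M_0 = M_2 = 0.
Solving the tridiagonal system: M_0 = 0, M_1 = -27/4, M_2 = 0.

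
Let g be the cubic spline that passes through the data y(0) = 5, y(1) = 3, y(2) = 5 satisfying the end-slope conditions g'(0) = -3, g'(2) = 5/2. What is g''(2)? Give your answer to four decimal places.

-1.7500

With M_i denoting the second derivative at x_i, h_i = 1, 1, and Δ_i = (y_(i+1) − y_i)/h_i = -2, 2:
  1·M_0 + 4·M_1 + 1·M_2 = 6(Δ_1 - Δ_0) = 24
Clamped end conditions give two more equations: 2h_0·M_0 + h_0·M_1 = 6(Δ_0 - g'(0)) = 6 and h_1·M_1 + 2h_1·M_2 = 6(g'(2) - Δ_1) = 3.
Solving: M_0 = -1/4, M_1 = 13/2, M_2 = -7/4.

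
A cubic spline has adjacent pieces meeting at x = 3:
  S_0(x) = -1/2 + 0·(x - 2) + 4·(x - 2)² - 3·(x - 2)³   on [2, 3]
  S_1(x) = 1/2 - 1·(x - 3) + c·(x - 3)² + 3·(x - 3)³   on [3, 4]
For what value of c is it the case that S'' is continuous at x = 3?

-5

S_0''(x) = 8 - 18·(x - 2), so S_0''(3) = -10. On the right, S_1''(3) = 2c, so c = -5.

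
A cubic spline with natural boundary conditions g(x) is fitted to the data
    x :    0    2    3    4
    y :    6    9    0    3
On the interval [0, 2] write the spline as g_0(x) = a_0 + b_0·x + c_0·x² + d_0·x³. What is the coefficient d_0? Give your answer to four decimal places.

Put m_i = g'' at the i-th knot. Here h = (2, 1, 1) and Δ = (3/2, -9, 3), so the interior equations h_(i-1)·m_(i-1) + 2(h_(i-1)+h_i)·m_i + h_i·m_(i+1) = 6(Δ_i − Δ_(i-1)) read
  2·m_0 + 6·m_1 + 1·m_2 = 6(Δ_1 - Δ_0) = -63
  1·m_1 + 4·m_2 + 1·m_3 = 6(Δ_2 - Δ_1) = 72
Natural end conditions: m_0 = m_3 = 0.
Solving: m_0 = 0, m_1 = -324/23, m_2 = 495/23, m_3 = 0.
On [0, 2], with g_0(x) = a_0 + b_0·x + c_0·x² + d_0·x³: c_0 = m_0/2 = 0, d_0 = (m_1 - m_0)/(6h_0) = -27/23, b_0 = Δ_0 - h_0(2m_0 + m_1)/6 = 285/46.

-1.1739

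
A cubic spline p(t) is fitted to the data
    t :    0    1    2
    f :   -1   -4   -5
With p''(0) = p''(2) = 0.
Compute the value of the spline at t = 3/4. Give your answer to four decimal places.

With σ_i denoting the second derivative at x_i, h_i = 1, 1, and Δ_i = (y_(i+1) − y_i)/h_i = -3, -1:
  1·σ_0 + 4·σ_1 + 1·σ_2 = 6(Δ_1 - Δ_0) = 12
Natural end conditions: σ_0 = σ_2 = 0.
Solving the tridiagonal system: σ_0 = 0, σ_1 = 3, σ_2 = 0.
On [0, 1], p(t) = -1 - 7/2·t + 0·t² + 1/2·t³.
With t = 3/4: p(3/4) = -437/128.

-3.4141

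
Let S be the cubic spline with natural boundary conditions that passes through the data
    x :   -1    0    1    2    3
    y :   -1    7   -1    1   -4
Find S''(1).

Write σ_i for S''(x_i). With h_i = 1, 1, 1, 1 and divided differences Δ_i = 8, -8, 2, -5, the continuity of S' gives the tridiagonal system
  1·σ_0 + 4·σ_1 + 1·σ_2 = 6(Δ_1 - Δ_0) = -96
  1·σ_1 + 4·σ_2 + 1·σ_3 = 6(Δ_2 - Δ_1) = 60
  1·σ_2 + 4·σ_3 + 1·σ_4 = 6(Δ_3 - Δ_2) = -42
Natural end conditions: σ_0 = σ_4 = 0.
Solving: σ_0 = 0, σ_1 = -123/4, σ_2 = 27, σ_3 = -69/4, σ_4 = 0.

27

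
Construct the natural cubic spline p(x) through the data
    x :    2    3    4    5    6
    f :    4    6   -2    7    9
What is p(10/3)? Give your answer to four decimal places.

3.0225

Put σ_i = p'' at the i-th knot. Here h = (1, 1, 1, 1) and Δ = (2, -8, 9, 2), so the interior equations h_(i-1)·σ_(i-1) + 2(h_(i-1)+h_i)·σ_i + h_i·σ_(i+1) = 6(Δ_i − Δ_(i-1)) read
  1·σ_0 + 4·σ_1 + 1·σ_2 = 6(Δ_1 - Δ_0) = -60
  1·σ_1 + 4·σ_2 + 1·σ_3 = 6(Δ_2 - Δ_1) = 102
  1·σ_2 + 4·σ_3 + 1·σ_4 = 6(Δ_3 - Δ_2) = -42
Natural end conditions: σ_0 = σ_4 = 0.
Solving the tridiagonal system: σ_0 = 0, σ_1 = -675/28, σ_2 = 255/7, σ_3 = -549/28, σ_4 = 0.
On [3, 4], p(x) = 6 - 169/28·(x - 3) - 675/56·(x - 3)² + 565/56·(x - 3)³.
With (x - 3) = 1/3: p(10/3) = 2285/756.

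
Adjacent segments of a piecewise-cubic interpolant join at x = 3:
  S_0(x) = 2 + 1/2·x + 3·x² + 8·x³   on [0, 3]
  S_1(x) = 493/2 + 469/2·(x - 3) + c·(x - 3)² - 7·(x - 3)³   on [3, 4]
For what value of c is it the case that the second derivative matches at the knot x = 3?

S_0''(x) = 6 + 48·x, so S_0''(3) = 150. On the right, S_1''(3) = 2c, so c = 75.

75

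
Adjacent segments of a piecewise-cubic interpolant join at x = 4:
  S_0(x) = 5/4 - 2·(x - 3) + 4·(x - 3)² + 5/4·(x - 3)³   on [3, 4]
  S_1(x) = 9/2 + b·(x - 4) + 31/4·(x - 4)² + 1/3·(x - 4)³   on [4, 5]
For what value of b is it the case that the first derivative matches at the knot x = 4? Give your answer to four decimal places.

9.7500

S_0'(x) = -2 + 8·(x - 3) + 15/4·(x - 3)², so S_0'(4) = 39/4. On the right, S_1'(4) = b, so b = 39/4.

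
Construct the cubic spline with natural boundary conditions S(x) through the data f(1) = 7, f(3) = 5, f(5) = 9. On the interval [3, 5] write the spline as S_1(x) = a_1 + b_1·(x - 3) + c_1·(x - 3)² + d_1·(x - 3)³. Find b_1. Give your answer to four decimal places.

Put M_i = S'' at the i-th knot. Here h = (2, 2) and Δ = (-1, 2), so the interior equations h_(i-1)·M_(i-1) + 2(h_(i-1)+h_i)·M_i + h_i·M_(i+1) = 6(Δ_i − Δ_(i-1)) read
  2·M_0 + 8·M_1 + 2·M_2 = 6(Δ_1 - Δ_0) = 18
Natural end conditions: M_0 = M_2 = 0.
Solving the tridiagonal system: M_0 = 0, M_1 = 9/4, M_2 = 0.
On [3, 5], with S_1(x) = a_1 + b_1·(x - 3) + c_1·(x - 3)² + d_1·(x - 3)³: c_1 = M_1/2 = 9/8, d_1 = (M_2 - M_1)/(6h_1) = -3/16, b_1 = Δ_1 - h_1(2M_1 + M_2)/6 = 1/2.

0.5000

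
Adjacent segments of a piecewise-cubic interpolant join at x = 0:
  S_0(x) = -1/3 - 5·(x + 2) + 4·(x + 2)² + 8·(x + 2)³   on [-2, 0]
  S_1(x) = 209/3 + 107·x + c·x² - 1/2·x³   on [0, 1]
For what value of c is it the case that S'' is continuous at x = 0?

52

S_0''(x) = 8 + 48·(x + 2), so S_0''(0) = 104. On the right, S_1''(0) = 2c, so c = 52.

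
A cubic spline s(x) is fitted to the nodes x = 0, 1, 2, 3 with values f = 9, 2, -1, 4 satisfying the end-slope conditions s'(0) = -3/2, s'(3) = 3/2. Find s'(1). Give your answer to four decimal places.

-7.9000

Let M_i = s''(x_i). Step sizes h_i = 1, 1, 1; slopes of the chords Δ_i = (y_(i+1) - y_i)/h_i = -7, -3, 5.
  1·M_0 + 4·M_1 + 1·M_2 = 6(Δ_1 - Δ_0) = 24
  1·M_1 + 4·M_2 + 1·M_3 = 6(Δ_2 - Δ_1) = 48
Clamped end conditions give two more equations: 2h_0·M_0 + h_0·M_1 = 6(Δ_0 - s'(0)) = -33 and h_2·M_2 + 2h_2·M_3 = 6(s'(3) - Δ_2) = -21.
Forward elimination and back-substitution give M_0 = -101/5, M_1 = 37/5, M_2 = 73/5, M_3 = -89/5.
On [1, 2], s'(x) = b_1 + 2c_1·(x - 1) + 3d_1·(x - 1)² with b_1 = Δ_1 - h_1(2M_1 + M_2)/6 = -79/10, c_1 = M_1/2 = 37/10, d_1 = (M_2 - M_1)/(6h_1) = 6/5. So s'(1) = -79/10.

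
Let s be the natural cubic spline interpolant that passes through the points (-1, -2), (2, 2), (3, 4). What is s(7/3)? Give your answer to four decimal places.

Let M_i = s''(x_i). Step sizes h_i = 3, 1; slopes of the chords Δ_i = (y_(i+1) - y_i)/h_i = 4/3, 2.
  3·M_0 + 8·M_1 + 1·M_2 = 6(Δ_1 - Δ_0) = 4
Natural end conditions: M_0 = M_2 = 0.
Forward elimination and back-substitution give M_0 = 0, M_1 = 1/2, M_2 = 0.
On [2, 3], s(x) = 2 + 11/6·(x - 2) + 1/4·(x - 2)² - 1/12·(x - 2)³.
With (x - 2) = 1/3: s(7/3) = 427/162.

2.6358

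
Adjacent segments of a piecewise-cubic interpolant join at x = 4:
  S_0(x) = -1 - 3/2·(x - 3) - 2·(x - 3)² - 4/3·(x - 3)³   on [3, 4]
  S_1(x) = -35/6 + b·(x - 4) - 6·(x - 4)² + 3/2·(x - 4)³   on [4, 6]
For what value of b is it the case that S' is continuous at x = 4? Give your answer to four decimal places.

S_0'(x) = -3/2 - 4·(x - 3) - 4·(x - 3)², so S_0'(4) = -19/2. On the right, S_1'(4) = b, so b = -19/2.

-9.5000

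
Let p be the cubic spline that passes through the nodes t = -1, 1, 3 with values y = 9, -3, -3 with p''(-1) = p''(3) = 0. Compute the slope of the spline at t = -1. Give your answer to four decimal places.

Let M_i = p''(x_i). Step sizes h_i = 2, 2; slopes of the chords Δ_i = (y_(i+1) - y_i)/h_i = -6, 0.
  2·M_0 + 8·M_1 + 2·M_2 = 6(Δ_1 - Δ_0) = 36
Natural end conditions: M_0 = M_2 = 0.
Hence M_0 = 0, M_1 = 9/2, M_2 = 0.
On [-1, 1], p'(t) = b_0 + 2c_0·(t + 1) + 3d_0·(t + 1)² with b_0 = Δ_0 - h_0(2M_0 + M_1)/6 = -15/2, c_0 = M_0/2 = 0, d_0 = (M_1 - M_0)/(6h_0) = 3/8. So p'(-1) = -15/2.

-7.5000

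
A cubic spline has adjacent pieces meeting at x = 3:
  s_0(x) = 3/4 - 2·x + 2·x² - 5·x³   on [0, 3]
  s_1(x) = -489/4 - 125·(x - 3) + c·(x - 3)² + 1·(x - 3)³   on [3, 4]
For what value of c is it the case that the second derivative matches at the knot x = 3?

s_0''(x) = 4 - 30·x, so s_0''(3) = -86. On the right, s_1''(3) = 2c, so c = -43.

-43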